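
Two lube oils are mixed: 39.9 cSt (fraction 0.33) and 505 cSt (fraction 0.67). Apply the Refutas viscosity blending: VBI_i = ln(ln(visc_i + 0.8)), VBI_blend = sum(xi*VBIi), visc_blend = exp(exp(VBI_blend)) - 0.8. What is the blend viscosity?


Refutas method: VBN_i = 14.534*ln(ln(visc_i + 0.8)) + 10.975, blended linearly by mass fraction; since VBN is linear in VBI_i = ln(ln(visc_i + 0.8)) and the fractions sum to 1, blend VBI directly: visc = exp(exp(VBI_blend)) - 0.8
VBI_1 = ln(ln(39.9 + 0.8)) = 1.31001
VBI_2 = ln(ln(505 + 0.8)) = 1.82876
VBI_blend = 0.33 * 1.31001 + 0.67 * 1.82876 = 1.65757
visc_blend = exp(exp(1.65757)) - 0.8 = 189.1

189.1 cSt


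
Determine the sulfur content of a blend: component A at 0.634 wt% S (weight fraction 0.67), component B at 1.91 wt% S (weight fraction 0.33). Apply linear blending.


Linear sulfur blending: S_blend = x1*S1 + x2*S2
Contribution 1: 0.67 * 0.634 = 0.42478 wt%
Contribution 2: 0.33 * 1.91 = 0.6303 wt%
S_blend = 0.42478 + 0.6303 = 1.05508

1.05508 wt%


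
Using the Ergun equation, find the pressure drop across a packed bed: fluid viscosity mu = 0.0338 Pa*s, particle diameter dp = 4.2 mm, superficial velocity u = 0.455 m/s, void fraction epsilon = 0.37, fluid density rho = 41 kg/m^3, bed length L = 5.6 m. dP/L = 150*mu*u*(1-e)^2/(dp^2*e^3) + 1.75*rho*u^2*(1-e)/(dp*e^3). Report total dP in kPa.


dp = 4.2 mm = 0.0042 m
Viscous term = 150*0.0338*0.455*(1-0.37)^2 / (0.0042^2*0.37^3) = 1024700
Inertial term = 1.75*41*0.455^2*(1-0.37) / (0.0042*0.37^3) = 43987.7
dP/L = 1024700 + 43987.7 = 1068690 Pa/m
dP = 1068690 * 5.6 / 1000 = 5985 kPa

5985 kPa


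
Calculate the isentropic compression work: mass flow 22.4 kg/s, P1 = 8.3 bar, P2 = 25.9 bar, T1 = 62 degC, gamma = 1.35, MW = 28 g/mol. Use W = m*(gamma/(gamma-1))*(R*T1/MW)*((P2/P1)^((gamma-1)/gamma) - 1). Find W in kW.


Isentropic work: W = m*(gamma/(gamma-1))*(R*T1/MW)*((P2/P1)^((gamma-1)/gamma) - 1)
T1 = 62 + 273.15 = 335.15 K
Pressure ratio = 25.9 / 8.3 = 3.12048
Exponent = (1.35 - 1)/1.35 = 0.259259
(P2/P1)^exp - 1 = 3.12048^0.259259 - 1 = 0.343171
W = 22.4 * 1.35 / 0.35 * 8.314 * 335.15 / 28 * 0.343171 = 2951

2951 kW


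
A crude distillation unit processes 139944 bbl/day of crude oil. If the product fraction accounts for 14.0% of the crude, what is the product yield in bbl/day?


Crude throughput = 139944 bbl/day
Fraction yield = 14.0%
yield = throughput * fraction / 100
yield = 139944 * 14.0 / 100 = 19592.16

19592.16 bbl/day


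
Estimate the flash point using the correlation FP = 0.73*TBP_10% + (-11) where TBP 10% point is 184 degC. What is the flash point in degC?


FP = 0.73 * 184 + (-11) = 123.32

123.32 degC


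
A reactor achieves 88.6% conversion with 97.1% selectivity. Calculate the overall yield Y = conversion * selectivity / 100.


Overall yield = conversion (%) * selectivity (%) / 100
Conversion = 88.6%, Selectivity = 97.1%
Y = 88.6 * 97.1 / 100
= 86.0306 %

86.0306 %


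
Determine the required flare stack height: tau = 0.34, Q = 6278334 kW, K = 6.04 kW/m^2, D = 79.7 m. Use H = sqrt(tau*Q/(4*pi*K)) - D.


tau*Q/(4*pi*K) = 0.34 * 6278334 / (4 * pi * 6.04) = 28124
sqrt(28124) = 167.702
H = 167.702 - 79.7 = 88.00

88.00 m


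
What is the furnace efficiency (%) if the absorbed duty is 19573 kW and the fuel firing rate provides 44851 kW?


Furnace efficiency = Q_absorbed / Q_fuel * 100
= 19573 / 44851 * 100 = 43.64

43.64 %


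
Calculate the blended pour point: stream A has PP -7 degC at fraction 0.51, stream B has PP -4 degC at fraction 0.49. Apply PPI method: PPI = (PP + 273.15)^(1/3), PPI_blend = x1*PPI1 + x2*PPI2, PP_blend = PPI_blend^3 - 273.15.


PPI_1 = (-7 + 273.15)^(1/3) = 6.432436
PPI_2 = (-4 + 273.15)^(1/3) = 6.456514
PPI_blend = 0.51 * 6.432436 + 0.49 * 6.456514 = 6.444234
PP_blend = 6.444234^3 - 273.15 = 267.6171 - 273.15 = -5.53

-5.53 degC


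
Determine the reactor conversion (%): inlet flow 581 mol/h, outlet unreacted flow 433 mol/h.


X = (F_in - F_out) / F_in * 100
Moles reacted = 581 - 433 = 148
X = 148 / 581 * 100
= 0.2547 * 100
= 25.47 %

25.47 %


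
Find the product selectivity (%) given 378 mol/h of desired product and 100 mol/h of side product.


Selectivity = desired / (desired + undesired) * 100
Total products = 378 + 100 = 478 mol/h
S = 378 / 478 * 100
= 0.7908 * 100
= 79.08 %

79.08 %


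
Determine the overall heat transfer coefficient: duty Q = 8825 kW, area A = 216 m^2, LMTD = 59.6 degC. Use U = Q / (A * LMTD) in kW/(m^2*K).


From Q = U*A*LMTD, U = Q / (A * LMTD)
U = 8825 / (216 * 59.6) = 8825 / 12873.6 = 0.6855

0.6855 kW/(m^2*K)


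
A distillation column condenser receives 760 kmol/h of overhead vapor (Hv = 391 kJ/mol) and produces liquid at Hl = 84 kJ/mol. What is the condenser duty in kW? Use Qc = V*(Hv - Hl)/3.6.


Qc = 760 * (391 - 84) / 3.6 = 760 * 307 / 3.6 = 64810

64810 kW


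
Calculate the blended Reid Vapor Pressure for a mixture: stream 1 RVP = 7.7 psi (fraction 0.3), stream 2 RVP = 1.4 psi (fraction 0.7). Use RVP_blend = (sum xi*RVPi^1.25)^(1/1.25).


Chevron index: RVP_blend = (sum xi*RVPi^1.25)^(1/1.25)
RVP^1.25 terms: 0.3 * 7.7^1.25 + 0.7 * 1.4^1.25 = 4.914
RVP_blend = 4.914^(1/1.25) = 3.574

3.574 psi


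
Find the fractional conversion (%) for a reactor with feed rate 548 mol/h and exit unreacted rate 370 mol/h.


X = (F_in - F_out) / F_in * 100
Moles reacted = 548 - 370 = 178
X = 178 / 548 * 100
= 0.3248 * 100
= 32.48 %

32.48 %


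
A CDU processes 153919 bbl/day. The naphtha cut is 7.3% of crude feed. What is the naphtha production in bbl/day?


Crude throughput = 153919 bbl/day
Fraction yield = 7.3%
yield = throughput * fraction / 100
yield = 153919 * 7.3 / 100 = 11236.087

11236.087 bbl/day


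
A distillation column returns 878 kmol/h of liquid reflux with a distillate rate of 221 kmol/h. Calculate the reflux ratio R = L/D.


Reflux ratio definition: R = L / D (liquid returned / distillate withdrawn)
L = 878 kmol/h, D = 221 kmol/h
R = 878 / 221 = 3.973

3.973


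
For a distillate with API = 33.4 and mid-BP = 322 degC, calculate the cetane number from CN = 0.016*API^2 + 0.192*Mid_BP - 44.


CN = 0.016 * 33.4^2 + 0.192 * 322 - 44
CN = 17.84896 + 61.824 - 44 = 35.67296

35.67296


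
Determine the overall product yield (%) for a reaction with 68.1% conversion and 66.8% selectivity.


Overall yield = conversion (%) * selectivity (%) / 100
Conversion = 68.1%, Selectivity = 66.8%
Y = 68.1 * 66.8 / 100
= 45.4908 %

45.4908 %


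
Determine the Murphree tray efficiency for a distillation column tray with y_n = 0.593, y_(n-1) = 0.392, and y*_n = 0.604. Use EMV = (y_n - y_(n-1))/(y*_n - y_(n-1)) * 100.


Murphree vapor efficiency: EMV = (y_n - y_(n-1)) / (y*_n - y_(n-1)) * 100
EMV = (0.593 - 0.392) / (0.604 - 0.392) * 100 = 0.201 / 0.212 * 100 = 94.81

94.81 %


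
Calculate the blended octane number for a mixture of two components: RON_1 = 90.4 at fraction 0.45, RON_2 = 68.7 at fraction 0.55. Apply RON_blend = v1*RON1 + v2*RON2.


Linear blending: RON_blend = sum(vi * RONi)
Contribution 1: 0.45 * 90.4 = 40.68
Contribution 2: 0.55 * 68.7 = 37.785
RON_blend = 40.68 + 37.785 = 78.465

78.465


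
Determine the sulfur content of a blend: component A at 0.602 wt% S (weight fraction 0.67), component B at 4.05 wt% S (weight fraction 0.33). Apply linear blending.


Linear sulfur blending: S_blend = x1*S1 + x2*S2
Contribution 1: 0.67 * 0.602 = 0.40334 wt%
Contribution 2: 0.33 * 4.05 = 1.3365 wt%
S_blend = 0.40334 + 1.3365 = 1.73984

1.73984 wt%


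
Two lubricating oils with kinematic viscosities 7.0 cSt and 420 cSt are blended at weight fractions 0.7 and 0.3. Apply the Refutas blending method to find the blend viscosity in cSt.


Refutas method: VBN_i = 14.534*ln(ln(visc_i + 0.8)) + 10.975, blended linearly by mass fraction; since VBN is linear in VBI_i = ln(ln(visc_i + 0.8)) and the fractions sum to 1, blend VBI directly: visc = exp(exp(VBI_blend)) - 0.8
VBI_1 = ln(ln(7.0 + 0.8)) = 0.719849
VBI_2 = ln(ln(420 + 0.8)) = 1.79876
VBI_blend = 0.7 * 0.719849 + 0.3 * 1.79876 = 1.04352
visc_blend = exp(exp(1.04352)) - 0.8 = 16.30

16.30 cSt


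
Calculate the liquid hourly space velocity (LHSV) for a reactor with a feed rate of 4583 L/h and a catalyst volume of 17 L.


LHSV = volumetric feed rate / catalyst volume
= 4583 L/h / 17 L
= 269.6 h^-1

269.6 h^-1


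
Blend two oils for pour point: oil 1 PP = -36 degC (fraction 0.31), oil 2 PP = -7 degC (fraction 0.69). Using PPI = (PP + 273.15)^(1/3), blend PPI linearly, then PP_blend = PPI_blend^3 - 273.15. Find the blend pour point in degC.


PPI_1 = (-36 + 273.15)^(1/3) = 6.189768
PPI_2 = (-7 + 273.15)^(1/3) = 6.432436
PPI_blend = 0.31 * 6.189768 + 0.69 * 6.432436 = 6.357209
PP_blend = 6.357209^3 - 273.15 = 256.9209 - 273.15 = -16.23

-16.23 degC


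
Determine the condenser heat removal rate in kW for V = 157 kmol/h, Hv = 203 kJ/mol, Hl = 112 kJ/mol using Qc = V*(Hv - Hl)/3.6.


Qc = 157 * (203 - 112) / 3.6 = 157 * 91 / 3.6 = 3969

3969 kW


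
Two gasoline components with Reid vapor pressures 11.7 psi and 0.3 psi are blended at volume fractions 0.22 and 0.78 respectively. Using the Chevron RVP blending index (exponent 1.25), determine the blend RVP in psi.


Chevron index: RVP_blend = (sum xi*RVPi^1.25)^(1/1.25)
RVP^1.25 terms: 0.22 * 11.7^1.25 + 0.78 * 0.3^1.25 = 4.93371
RVP_blend = 4.93371^(1/1.25) = 3.585

3.585 psi


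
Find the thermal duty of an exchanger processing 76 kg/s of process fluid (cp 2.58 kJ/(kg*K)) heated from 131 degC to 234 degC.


Q = m_dot * cp * delta_T
delta_T = 234 - 131 = 103 K
Q = 76 * 2.58 * 103
= 196.08 * 103
= 20196.24 kW

20196.24 kW


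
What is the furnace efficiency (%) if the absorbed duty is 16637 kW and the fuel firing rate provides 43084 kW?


Furnace efficiency = Q_absorbed / Q_fuel * 100
= 16637 / 43084 * 100 = 38.62

38.62 %


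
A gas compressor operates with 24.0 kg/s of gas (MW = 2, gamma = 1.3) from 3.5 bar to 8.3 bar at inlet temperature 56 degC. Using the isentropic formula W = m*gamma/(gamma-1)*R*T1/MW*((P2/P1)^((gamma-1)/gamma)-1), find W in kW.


Isentropic work: W = m*(gamma/(gamma-1))*(R*T1/MW)*((P2/P1)^((gamma-1)/gamma) - 1)
T1 = 56 + 273.15 = 329.15 K
Pressure ratio = 8.3 / 3.5 = 2.37143
Exponent = (1.3 - 1)/1.3 = 0.230769
(P2/P1)^exp - 1 = 2.37143^0.230769 - 1 = 0.220508
W = 24.0 * 1.3 / 0.3 * 8.314 * 329.15 / 2 * 0.220508 = 31380

31380 kW


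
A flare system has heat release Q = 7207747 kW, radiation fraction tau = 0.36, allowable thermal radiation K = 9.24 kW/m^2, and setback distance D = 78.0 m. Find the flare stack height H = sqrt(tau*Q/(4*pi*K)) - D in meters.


tau*Q/(4*pi*K) = 0.36 * 7207747 / (4 * pi * 9.24) = 22347
sqrt(22347) = 149.489
H = 149.489 - 78.0 = 71.49

71.49 m


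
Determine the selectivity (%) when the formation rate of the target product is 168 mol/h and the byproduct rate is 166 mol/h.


Selectivity = desired / (desired + undesired) * 100
Total products = 168 + 166 = 334 mol/h
S = 168 / 334 * 100
= 0.5030 * 100
= 50.30 %

50.30 %


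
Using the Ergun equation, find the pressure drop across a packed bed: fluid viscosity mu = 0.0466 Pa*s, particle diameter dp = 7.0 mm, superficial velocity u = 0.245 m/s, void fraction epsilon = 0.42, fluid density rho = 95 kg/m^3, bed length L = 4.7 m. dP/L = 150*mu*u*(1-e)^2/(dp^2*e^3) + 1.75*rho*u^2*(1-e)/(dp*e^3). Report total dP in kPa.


dp = 7.0 mm = 0.007 m
Viscous term = 150*0.0466*0.245*(1-0.42)^2 / (0.007^2*0.42^3) = 158692
Inertial term = 1.75*95*0.245^2*(1-0.42) / (0.007*0.42^3) = 11160.3
dP/L = 158692 + 11160.3 = 169852 Pa/m
dP = 169852 * 4.7 / 1000 = 798.3 kPa

798.3 kPa


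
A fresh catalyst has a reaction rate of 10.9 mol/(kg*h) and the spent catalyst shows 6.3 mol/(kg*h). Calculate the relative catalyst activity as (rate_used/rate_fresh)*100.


Activity (%) = (rate_used / rate_fresh) * 100
rate_used = 6.3, rate_fresh = 10.9
= (6.3 / 10.9) * 100
= 0.5780 * 100 = 57.80

57.80 %


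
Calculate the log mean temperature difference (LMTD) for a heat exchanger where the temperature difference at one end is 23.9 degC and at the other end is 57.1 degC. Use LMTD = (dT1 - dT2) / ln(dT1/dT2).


LMTD = (dT1 - dT2) / ln(dT1/dT2)
= (23.9 - 57.1) / ln(23.9 / 57.1) = -33.2 / -0.870926 = 38.12

38.12 degC


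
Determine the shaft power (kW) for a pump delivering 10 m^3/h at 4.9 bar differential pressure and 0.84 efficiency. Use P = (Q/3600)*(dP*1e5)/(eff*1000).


Q = 10 / 3600 = 0.00277778 m^3/s
P = 0.00277778 * (4.9 * 1e5) / 0.84 / 1000 = 1.620

1.620 kW


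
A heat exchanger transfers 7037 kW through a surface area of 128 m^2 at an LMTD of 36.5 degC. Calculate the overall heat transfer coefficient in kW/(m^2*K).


From Q = U*A*LMTD, U = Q / (A * LMTD)
U = 7037 / (128 * 36.5) = 7037 / 4672 = 1.506

1.506 kW/(m^2*K)


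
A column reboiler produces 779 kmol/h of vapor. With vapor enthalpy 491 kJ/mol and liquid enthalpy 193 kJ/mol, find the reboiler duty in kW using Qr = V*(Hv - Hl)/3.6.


Qr = 779 * (491 - 193) / 3.6 = 779 * 298 / 3.6 = 64480

64480 kW


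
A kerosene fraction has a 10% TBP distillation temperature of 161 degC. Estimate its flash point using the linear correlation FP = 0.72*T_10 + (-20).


FP = 0.72 * 161 + (-20) = 95.92

95.92 degC


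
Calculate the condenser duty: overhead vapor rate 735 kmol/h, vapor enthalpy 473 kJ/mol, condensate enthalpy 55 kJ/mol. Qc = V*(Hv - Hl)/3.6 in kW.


Qc = 735 * (473 - 55) / 3.6 = 735 * 418 / 3.6 = 85340

85340 kW


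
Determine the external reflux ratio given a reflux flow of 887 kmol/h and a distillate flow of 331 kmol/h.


Reflux ratio definition: R = L / D (liquid returned / distillate withdrawn)
L = 887 kmol/h, D = 331 kmol/h
R = 887 / 331 = 2.680

2.680


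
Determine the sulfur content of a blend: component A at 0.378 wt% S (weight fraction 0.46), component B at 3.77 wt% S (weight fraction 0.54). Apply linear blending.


Linear sulfur blending: S_blend = x1*S1 + x2*S2
Contribution 1: 0.46 * 0.378 = 0.17388 wt%
Contribution 2: 0.54 * 3.77 = 2.0358 wt%
S_blend = 0.17388 + 2.0358 = 2.20968

2.20968 wt%


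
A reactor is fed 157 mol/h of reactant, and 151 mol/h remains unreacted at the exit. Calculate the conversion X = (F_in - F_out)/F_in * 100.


X = (F_in - F_out) / F_in * 100
Moles reacted = 157 - 151 = 6
X = 6 / 157 * 100
= 0.03822 * 100
= 3.822 %

3.822 %


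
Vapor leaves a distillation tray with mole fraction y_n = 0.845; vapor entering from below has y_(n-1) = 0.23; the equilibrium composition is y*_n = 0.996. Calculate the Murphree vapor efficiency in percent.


Murphree vapor efficiency: EMV = (y_n - y_(n-1)) / (y*_n - y_(n-1)) * 100
EMV = (0.845 - 0.23) / (0.996 - 0.23) * 100 = 0.615 / 0.766 * 100 = 80.29

80.29 %


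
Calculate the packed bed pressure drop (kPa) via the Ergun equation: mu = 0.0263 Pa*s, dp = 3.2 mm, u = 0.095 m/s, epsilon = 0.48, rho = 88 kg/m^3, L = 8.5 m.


dp = 3.2 mm = 0.0032 m
Viscous term = 150*0.0263*0.095*(1-0.48)^2 / (0.0032^2*0.48^3) = 89485.7
Inertial term = 1.75*88*0.095^2*(1-0.48) / (0.0032*0.48^3) = 2042.2
dP/L = 89485.7 + 2042.2 = 91527.9 Pa/m
dP = 91527.9 * 8.5 / 1000 = 778.0 kPa

778.0 kPa


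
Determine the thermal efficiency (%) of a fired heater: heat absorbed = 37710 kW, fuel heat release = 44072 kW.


Furnace efficiency = Q_absorbed / Q_fuel * 100
= 37710 / 44072 * 100 = 85.56

85.56 %


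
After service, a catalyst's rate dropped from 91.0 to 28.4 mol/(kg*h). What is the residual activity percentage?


Activity (%) = (rate_used / rate_fresh) * 100
rate_used = 28.4, rate_fresh = 91.0
= (28.4 / 91.0) * 100
= 0.3121 * 100 = 31.21

31.21 %


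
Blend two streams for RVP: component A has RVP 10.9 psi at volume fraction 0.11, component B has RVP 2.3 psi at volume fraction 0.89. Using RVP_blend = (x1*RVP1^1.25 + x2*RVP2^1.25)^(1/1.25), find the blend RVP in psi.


Chevron index: RVP_blend = (sum xi*RVPi^1.25)^(1/1.25)
RVP^1.25 terms: 0.11 * 10.9^1.25 + 0.89 * 2.3^1.25 = 4.69946
RVP_blend = 4.69946^(1/1.25) = 3.449

3.449 psi


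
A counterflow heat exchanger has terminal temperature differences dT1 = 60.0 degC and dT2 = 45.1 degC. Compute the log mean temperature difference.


LMTD = (dT1 - dT2) / ln(dT1/dT2)
= (60.0 - 45.1) / ln(60.0 / 45.1) = 14.9 / 0.285462 = 52.20

52.20 degC


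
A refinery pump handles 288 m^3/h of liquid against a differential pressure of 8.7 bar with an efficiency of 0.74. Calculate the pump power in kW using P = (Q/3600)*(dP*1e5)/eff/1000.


Q = 288 / 3600 = 0.08 m^3/s
P = 0.08 * (8.7 * 1e5) / 0.74 / 1000 = 94.05

94.05 kW


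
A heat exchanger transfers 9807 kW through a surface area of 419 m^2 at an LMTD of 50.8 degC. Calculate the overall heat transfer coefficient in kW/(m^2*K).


From Q = U*A*LMTD, U = Q / (A * LMTD)
U = 9807 / (419 * 50.8) = 9807 / 21285.2 = 0.4607

0.4607 kW/(m^2*K)


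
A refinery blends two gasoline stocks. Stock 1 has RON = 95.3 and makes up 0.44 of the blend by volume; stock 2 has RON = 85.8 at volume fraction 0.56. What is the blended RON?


Linear blending: RON_blend = sum(vi * RONi)
Contribution 1: 0.44 * 95.3 = 41.932
Contribution 2: 0.56 * 85.8 = 48.048
RON_blend = 41.932 + 48.048 = 89.98

89.98


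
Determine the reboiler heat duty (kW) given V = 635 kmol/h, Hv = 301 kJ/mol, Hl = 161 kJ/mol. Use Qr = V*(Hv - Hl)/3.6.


Qr = 635 * (301 - 161) / 3.6 = 635 * 140 / 3.6 = 24690

24690 kW


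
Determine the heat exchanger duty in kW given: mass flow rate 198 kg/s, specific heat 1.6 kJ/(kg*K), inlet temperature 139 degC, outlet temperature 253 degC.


Q = m_dot * cp * delta_T
delta_T = 253 - 139 = 114 K
Q = 198 * 1.6 * 114
= 316.8 * 114
= 36115.2 kW

36115.2 kW


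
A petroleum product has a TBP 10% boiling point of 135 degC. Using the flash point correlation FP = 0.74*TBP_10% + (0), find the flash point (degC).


FP = 0.74 * 135 + (0) = 99.9

99.9 degC


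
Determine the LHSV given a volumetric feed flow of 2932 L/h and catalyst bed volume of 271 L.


LHSV = volumetric feed rate / catalyst volume
= 2932 L/h / 271 L
= 10.82 h^-1

10.82 h^-1


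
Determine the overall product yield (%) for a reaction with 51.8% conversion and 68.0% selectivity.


Overall yield = conversion (%) * selectivity (%) / 100
Conversion = 51.8%, Selectivity = 68.0%
Y = 51.8 * 68.0 / 100
= 35.224 %

35.224 %


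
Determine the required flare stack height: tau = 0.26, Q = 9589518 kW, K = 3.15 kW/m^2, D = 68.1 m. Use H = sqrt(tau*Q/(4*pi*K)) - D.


tau*Q/(4*pi*K) = 0.26 * 9589518 / (4 * pi * 3.15) = 62986.8
sqrt(62986.8) = 250.972
H = 250.972 - 68.1 = 182.9

182.9 m


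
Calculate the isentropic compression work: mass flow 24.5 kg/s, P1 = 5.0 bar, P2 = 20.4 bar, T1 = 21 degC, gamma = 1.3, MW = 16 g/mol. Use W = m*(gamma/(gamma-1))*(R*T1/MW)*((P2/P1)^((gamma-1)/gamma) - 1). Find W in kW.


Isentropic work: W = m*(gamma/(gamma-1))*(R*T1/MW)*((P2/P1)^((gamma-1)/gamma) - 1)
T1 = 21 + 273.15 = 294.15 K
Pressure ratio = 20.4 / 5.0 = 4.08
Exponent = (1.3 - 1)/1.3 = 0.230769
(P2/P1)^exp - 1 = 4.08^0.230769 - 1 = 0.383316
W = 24.5 * 1.3 / 0.3 * 8.314 * 294.15 / 16 * 0.383316 = 6220

6220 kW


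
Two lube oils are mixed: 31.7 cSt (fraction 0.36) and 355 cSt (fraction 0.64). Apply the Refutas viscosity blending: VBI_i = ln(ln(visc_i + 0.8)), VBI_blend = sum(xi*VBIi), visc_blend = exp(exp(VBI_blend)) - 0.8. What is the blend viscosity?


Refutas method: VBN_i = 14.534*ln(ln(visc_i + 0.8)) + 10.975, blended linearly by mass fraction; since VBN is linear in VBI_i = ln(ln(visc_i + 0.8)) and the fractions sum to 1, blend VBI directly: visc = exp(exp(VBI_blend)) - 0.8
VBI_1 = ln(ln(31.7 + 0.8)) = 1.24739
VBI_2 = ln(ln(355 + 0.8)) = 1.7706
VBI_blend = 0.36 * 1.24739 + 0.64 * 1.7706 = 1.58224
visc_blend = exp(exp(1.58224)) - 0.8 = 129.0

129.0 cSt


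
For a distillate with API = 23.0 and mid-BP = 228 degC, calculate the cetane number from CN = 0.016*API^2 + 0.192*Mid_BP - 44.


CN = 0.016 * 23.0^2 + 0.192 * 228 - 44
CN = 8.464 + 43.776 - 44 = 8.24

8.24


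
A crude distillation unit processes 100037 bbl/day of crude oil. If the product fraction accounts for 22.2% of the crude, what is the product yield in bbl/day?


Crude throughput = 100037 bbl/day
Fraction yield = 22.2%
yield = throughput * fraction / 100
yield = 100037 * 22.2 / 100 = 22208.214

22208.214 bbl/day


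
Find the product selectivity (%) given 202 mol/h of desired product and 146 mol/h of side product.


Selectivity = desired / (desired + undesired) * 100
Total products = 202 + 146 = 348 mol/h
S = 202 / 348 * 100
= 0.5805 * 100
= 58.05 %

58.05 %


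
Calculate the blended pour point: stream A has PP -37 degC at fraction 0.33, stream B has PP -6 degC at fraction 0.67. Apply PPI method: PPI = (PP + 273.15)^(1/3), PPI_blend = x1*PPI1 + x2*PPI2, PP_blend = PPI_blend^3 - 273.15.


PPI_1 = (-37 + 273.15)^(1/3) = 6.181056
PPI_2 = (-6 + 273.15)^(1/3) = 6.440482
PPI_blend = 0.33 * 6.181056 + 0.67 * 6.440482 = 6.354871
PP_blend = 6.354871^3 - 273.15 = 256.6376 - 273.15 = -16.51

-16.51 degC


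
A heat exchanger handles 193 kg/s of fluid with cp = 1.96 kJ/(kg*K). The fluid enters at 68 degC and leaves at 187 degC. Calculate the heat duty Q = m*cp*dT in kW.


Q = m_dot * cp * delta_T
delta_T = 187 - 68 = 119 K
Q = 193 * 1.96 * 119
= 378.28 * 119
= 45015.32 kW

45015.32 kW


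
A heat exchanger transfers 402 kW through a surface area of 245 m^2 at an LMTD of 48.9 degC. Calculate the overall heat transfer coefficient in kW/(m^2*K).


From Q = U*A*LMTD, U = Q / (A * LMTD)
U = 402 / (245 * 48.9) = 402 / 11980.5 = 0.03355

0.03355 kW/(m^2*K)


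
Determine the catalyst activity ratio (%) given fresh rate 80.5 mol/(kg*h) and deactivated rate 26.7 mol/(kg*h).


Activity (%) = (rate_used / rate_fresh) * 100
rate_used = 26.7, rate_fresh = 80.5
= (26.7 / 80.5) * 100
= 0.3317 * 100 = 33.17

33.17 %


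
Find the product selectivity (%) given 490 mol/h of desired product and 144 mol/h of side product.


Selectivity = desired / (desired + undesired) * 100
Total products = 490 + 144 = 634 mol/h
S = 490 / 634 * 100
= 0.7729 * 100
= 77.29 %

77.29 %


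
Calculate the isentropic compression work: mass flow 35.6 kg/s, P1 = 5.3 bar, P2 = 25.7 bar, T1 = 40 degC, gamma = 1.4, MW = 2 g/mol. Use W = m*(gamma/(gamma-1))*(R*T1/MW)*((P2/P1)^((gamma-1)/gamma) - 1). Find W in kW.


Isentropic work: W = m*(gamma/(gamma-1))*(R*T1/MW)*((P2/P1)^((gamma-1)/gamma) - 1)
T1 = 40 + 273.15 = 313.15 K
Pressure ratio = 25.7 / 5.3 = 4.84906
Exponent = (1.4 - 1)/1.4 = 0.285714
(P2/P1)^exp - 1 = 4.84906^0.285714 - 1 = 0.570008
W = 35.6 * 1.4 / 0.4 * 8.314 * 313.15 / 2 * 0.570008 = 92460

92460 kW


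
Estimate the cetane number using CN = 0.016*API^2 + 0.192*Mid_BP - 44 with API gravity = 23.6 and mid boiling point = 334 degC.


CN = 0.016 * 23.6^2 + 0.192 * 334 - 44
CN = 8.91136 + 64.128 - 44 = 29.03936

29.03936


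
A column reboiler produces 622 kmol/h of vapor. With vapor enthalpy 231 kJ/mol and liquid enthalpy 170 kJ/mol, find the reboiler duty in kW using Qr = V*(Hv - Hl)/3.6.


Qr = 622 * (231 - 170) / 3.6 = 622 * 61 / 3.6 = 10540

10540 kW


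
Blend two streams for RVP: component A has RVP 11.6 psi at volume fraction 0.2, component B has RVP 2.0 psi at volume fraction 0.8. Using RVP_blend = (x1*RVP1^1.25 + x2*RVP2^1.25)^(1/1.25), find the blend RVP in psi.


Chevron index: RVP_blend = (sum xi*RVPi^1.25)^(1/1.25)
RVP^1.25 terms: 0.2 * 11.6^1.25 + 0.8 * 2.0^1.25 = 6.1843
RVP_blend = 6.1843^(1/1.25) = 4.296

4.296 psi


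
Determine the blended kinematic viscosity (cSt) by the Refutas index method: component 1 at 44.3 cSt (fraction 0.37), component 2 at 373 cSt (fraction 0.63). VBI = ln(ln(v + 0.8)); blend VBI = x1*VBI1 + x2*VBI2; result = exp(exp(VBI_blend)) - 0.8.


Refutas method: VBN_i = 14.534*ln(ln(visc_i + 0.8)) + 10.975, blended linearly by mass fraction; since VBN is linear in VBI_i = ln(ln(visc_i + 0.8)) and the fractions sum to 1, blend VBI directly: visc = exp(exp(VBI_blend)) - 0.8
VBI_1 = ln(ln(44.3 + 0.8)) = 1.33734
VBI_2 = ln(ln(373 + 0.8)) = 1.77896
VBI_blend = 0.37 * 1.33734 + 0.63 * 1.77896 = 1.61556
visc_blend = exp(exp(1.61556)) - 0.8 = 152.2

152.2 cSt


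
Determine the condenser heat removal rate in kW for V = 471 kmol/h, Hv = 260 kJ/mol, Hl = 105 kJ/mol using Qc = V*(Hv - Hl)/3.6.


Qc = 471 * (260 - 105) / 3.6 = 471 * 155 / 3.6 = 20280

20280 kW


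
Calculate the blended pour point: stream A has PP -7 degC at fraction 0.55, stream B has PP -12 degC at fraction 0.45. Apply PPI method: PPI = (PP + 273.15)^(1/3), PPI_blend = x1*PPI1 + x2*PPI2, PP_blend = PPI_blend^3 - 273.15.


PPI_1 = (-7 + 273.15)^(1/3) = 6.432436
PPI_2 = (-12 + 273.15)^(1/3) = 6.391901
PPI_blend = 0.55 * 6.432436 + 0.45 * 6.391901 = 6.414195
PP_blend = 6.414195^3 - 273.15 = 263.8922 - 273.15 = -9.26

-9.26 degC


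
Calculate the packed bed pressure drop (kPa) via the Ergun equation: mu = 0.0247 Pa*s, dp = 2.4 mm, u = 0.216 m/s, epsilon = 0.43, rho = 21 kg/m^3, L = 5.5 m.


dp = 2.4 mm = 0.0024 m
Viscous term = 150*0.0247*0.216*(1-0.43)^2 / (0.0024^2*0.43^3) = 567759
Inertial term = 1.75*21*0.216^2*(1-0.43) / (0.0024*0.43^3) = 5121.81
dP/L = 567759 + 5121.81 = 572881 Pa/m
dP = 572881 * 5.5 / 1000 = 3151 kPa

3151 kPa


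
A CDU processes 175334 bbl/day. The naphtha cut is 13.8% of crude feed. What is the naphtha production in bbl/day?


Crude throughput = 175334 bbl/day
Fraction yield = 13.8%
yield = throughput * fraction / 100
yield = 175334 * 13.8 / 100 = 24196.092

24196.092 bbl/day


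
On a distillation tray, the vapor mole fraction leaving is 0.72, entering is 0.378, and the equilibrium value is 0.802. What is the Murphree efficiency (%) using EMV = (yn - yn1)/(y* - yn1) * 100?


Murphree vapor efficiency: EMV = (y_n - y_(n-1)) / (y*_n - y_(n-1)) * 100
EMV = (0.72 - 0.378) / (0.802 - 0.378) * 100 = 0.342 / 0.424 * 100 = 80.66

80.66 %


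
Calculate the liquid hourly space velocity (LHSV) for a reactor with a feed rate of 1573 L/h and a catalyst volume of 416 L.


LHSV = volumetric feed rate / catalyst volume
= 1573 L/h / 416 L
= 3.781 h^-1

3.781 h^-1


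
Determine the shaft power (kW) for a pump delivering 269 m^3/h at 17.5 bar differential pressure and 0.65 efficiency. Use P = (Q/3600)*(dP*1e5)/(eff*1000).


Q = 269 / 3600 = 0.0747222 m^3/s
P = 0.0747222 * (17.5 * 1e5) / 0.65 / 1000 = 201.2

201.2 kW


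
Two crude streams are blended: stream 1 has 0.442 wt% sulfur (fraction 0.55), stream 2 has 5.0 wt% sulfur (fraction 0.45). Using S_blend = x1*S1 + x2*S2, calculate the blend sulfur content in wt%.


Linear sulfur blending: S_blend = x1*S1 + x2*S2
Contribution 1: 0.55 * 0.442 = 0.2431 wt%
Contribution 2: 0.45 * 5.0 = 2.25 wt%
S_blend = 0.2431 + 2.25 = 2.4931

2.4931 wt%


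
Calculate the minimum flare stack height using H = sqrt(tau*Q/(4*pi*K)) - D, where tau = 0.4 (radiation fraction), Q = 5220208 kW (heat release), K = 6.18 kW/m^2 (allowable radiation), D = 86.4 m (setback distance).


tau*Q/(4*pi*K) = 0.4 * 5220208 / (4 * pi * 6.18) = 26887.4
sqrt(26887.4) = 163.974
H = 163.974 - 86.4 = 77.57

77.57 m


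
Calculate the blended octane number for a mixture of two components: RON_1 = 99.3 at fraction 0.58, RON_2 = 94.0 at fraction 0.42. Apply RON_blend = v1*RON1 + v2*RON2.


Linear blending: RON_blend = sum(vi * RONi)
Contribution 1: 0.58 * 99.3 = 57.594
Contribution 2: 0.42 * 94.0 = 39.48
RON_blend = 57.594 + 39.48 = 97.074

97.074


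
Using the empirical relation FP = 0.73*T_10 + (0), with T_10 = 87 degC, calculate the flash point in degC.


FP = 0.73 * 87 + (0) = 63.51

63.51 degC


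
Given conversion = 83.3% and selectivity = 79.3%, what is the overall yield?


Overall yield = conversion (%) * selectivity (%) / 100
Conversion = 83.3%, Selectivity = 79.3%
Y = 83.3 * 79.3 / 100
= 66.0569 %

66.0569 %


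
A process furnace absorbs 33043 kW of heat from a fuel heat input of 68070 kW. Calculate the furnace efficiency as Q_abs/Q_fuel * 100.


Furnace efficiency = Q_absorbed / Q_fuel * 100
= 33043 / 68070 * 100 = 48.54

48.54 %


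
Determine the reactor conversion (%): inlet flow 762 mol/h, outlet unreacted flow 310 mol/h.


X = (F_in - F_out) / F_in * 100
Moles reacted = 762 - 310 = 452
X = 452 / 762 * 100
= 0.5932 * 100
= 59.32 %

59.32 %


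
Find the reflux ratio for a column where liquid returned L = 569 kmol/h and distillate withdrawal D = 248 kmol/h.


Reflux ratio definition: R = L / D (liquid returned / distillate withdrawn)
L = 569 kmol/h, D = 248 kmol/h
R = 569 / 248 = 2.294

2.294


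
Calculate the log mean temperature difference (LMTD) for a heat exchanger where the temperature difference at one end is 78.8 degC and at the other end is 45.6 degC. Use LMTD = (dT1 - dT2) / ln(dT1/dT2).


LMTD = (dT1 - dT2) / ln(dT1/dT2)
= (78.8 - 45.6) / ln(78.8 / 45.6) = 33.2 / 0.547005 = 60.69

60.69 degC


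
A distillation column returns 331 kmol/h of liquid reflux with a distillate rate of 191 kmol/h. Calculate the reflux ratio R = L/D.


Reflux ratio definition: R = L / D (liquid returned / distillate withdrawn)
L = 331 kmol/h, D = 191 kmol/h
R = 331 / 191 = 1.733

1.733


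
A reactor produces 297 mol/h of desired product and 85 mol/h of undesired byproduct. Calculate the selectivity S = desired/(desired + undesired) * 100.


Selectivity = desired / (desired + undesired) * 100
Total products = 297 + 85 = 382 mol/h
S = 297 / 382 * 100
= 0.7775 * 100
= 77.75 %

77.75 %


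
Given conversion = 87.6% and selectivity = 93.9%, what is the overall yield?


Overall yield = conversion (%) * selectivity (%) / 100
Conversion = 87.6%, Selectivity = 93.9%
Y = 87.6 * 93.9 / 100
= 82.2564 %

82.2564 %


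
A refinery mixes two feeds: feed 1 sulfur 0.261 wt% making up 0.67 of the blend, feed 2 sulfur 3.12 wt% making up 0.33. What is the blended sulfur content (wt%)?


Linear sulfur blending: S_blend = x1*S1 + x2*S2
Contribution 1: 0.67 * 0.261 = 0.17487 wt%
Contribution 2: 0.33 * 3.12 = 1.0296 wt%
S_blend = 0.17487 + 1.0296 = 1.20447

1.20447 wt%


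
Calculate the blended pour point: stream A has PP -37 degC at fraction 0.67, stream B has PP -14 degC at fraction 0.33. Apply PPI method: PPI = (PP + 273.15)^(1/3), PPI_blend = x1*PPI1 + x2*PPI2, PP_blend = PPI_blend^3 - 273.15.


PPI_1 = (-37 + 273.15)^(1/3) = 6.181056
PPI_2 = (-14 + 273.15)^(1/3) = 6.375541
PPI_blend = 0.67 * 6.181056 + 0.33 * 6.375541 = 6.245236
PP_blend = 6.245236^3 - 273.15 = 243.5828 - 273.15 = -29.57

-29.57 degC


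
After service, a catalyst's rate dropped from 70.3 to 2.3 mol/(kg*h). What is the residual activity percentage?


Activity (%) = (rate_used / rate_fresh) * 100
rate_used = 2.3, rate_fresh = 70.3
= (2.3 / 70.3) * 100
= 0.03272 * 100 = 3.272

3.272 %


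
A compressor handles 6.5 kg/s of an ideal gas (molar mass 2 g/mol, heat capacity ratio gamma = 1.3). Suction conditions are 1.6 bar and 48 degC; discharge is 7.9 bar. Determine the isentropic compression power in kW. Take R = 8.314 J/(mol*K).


Isentropic work: W = m*(gamma/(gamma-1))*(R*T1/MW)*((P2/P1)^((gamma-1)/gamma) - 1)
T1 = 48 + 273.15 = 321.15 K
Pressure ratio = 7.9 / 1.6 = 4.9375
Exponent = (1.3 - 1)/1.3 = 0.230769
(P2/P1)^exp - 1 = 4.9375^0.230769 - 1 = 0.445573
W = 6.5 * 1.3 / 0.3 * 8.314 * 321.15 / 2 * 0.445573 = 16750

16750 kW


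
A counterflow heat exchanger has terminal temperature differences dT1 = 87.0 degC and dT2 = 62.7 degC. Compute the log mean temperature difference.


LMTD = (dT1 - dT2) / ln(dT1/dT2)
= (87.0 - 62.7) / ln(87.0 / 62.7) = 24.3 / 0.327547 = 74.19

74.19 degC


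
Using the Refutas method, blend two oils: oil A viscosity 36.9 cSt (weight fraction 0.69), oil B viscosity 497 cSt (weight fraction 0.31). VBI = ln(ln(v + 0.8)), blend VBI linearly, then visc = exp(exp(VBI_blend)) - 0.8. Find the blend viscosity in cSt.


Refutas method: VBN_i = 14.534*ln(ln(visc_i + 0.8)) + 10.975, blended linearly by mass fraction; since VBN is linear in VBI_i = ln(ln(visc_i + 0.8)) and the fractions sum to 1, blend VBI directly: visc = exp(exp(VBI_blend)) - 0.8
VBI_1 = ln(ln(36.9 + 0.8)) = 1.28914
VBI_2 = ln(ln(497 + 0.8)) = 1.82619
VBI_blend = 0.69 * 1.28914 + 0.31 * 1.82619 = 1.45563
visc_blend = exp(exp(1.45563)) - 0.8 = 71.96

71.96 cSt


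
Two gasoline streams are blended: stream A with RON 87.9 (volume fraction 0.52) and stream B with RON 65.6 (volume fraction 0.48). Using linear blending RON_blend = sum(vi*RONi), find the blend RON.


Linear blending: RON_blend = sum(vi * RONi)
Contribution 1: 0.52 * 87.9 = 45.708
Contribution 2: 0.48 * 65.6 = 31.488
RON_blend = 45.708 + 31.488 = 77.196

77.196


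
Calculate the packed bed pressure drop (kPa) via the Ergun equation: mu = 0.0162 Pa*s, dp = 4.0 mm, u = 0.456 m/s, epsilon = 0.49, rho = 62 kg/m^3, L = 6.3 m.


dp = 4.0 mm = 0.004 m
Viscous term = 150*0.0162*0.456*(1-0.49)^2 / (0.004^2*0.49^3) = 153110
Inertial term = 1.75*62*0.456^2*(1-0.49) / (0.004*0.49^3) = 24450.1
dP/L = 153110 + 24450.1 = 177560 Pa/m
dP = 177560 * 6.3 / 1000 = 1119 kPa

1119 kPa


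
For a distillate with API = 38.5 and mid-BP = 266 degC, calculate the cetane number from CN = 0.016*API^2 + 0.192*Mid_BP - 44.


CN = 0.016 * 38.5^2 + 0.192 * 266 - 44
CN = 23.716 + 51.072 - 44 = 30.788

30.788


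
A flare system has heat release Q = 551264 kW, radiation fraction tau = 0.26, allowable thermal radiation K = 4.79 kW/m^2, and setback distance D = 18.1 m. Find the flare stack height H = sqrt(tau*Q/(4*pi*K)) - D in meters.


tau*Q/(4*pi*K) = 0.26 * 551264 / (4 * pi * 4.79) = 2381.15
sqrt(2381.15) = 48.797
H = 48.797 - 18.1 = 30.70

30.70 m


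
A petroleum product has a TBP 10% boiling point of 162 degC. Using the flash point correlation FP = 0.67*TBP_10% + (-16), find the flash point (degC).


FP = 0.67 * 162 + (-16) = 92.54

92.54 degC


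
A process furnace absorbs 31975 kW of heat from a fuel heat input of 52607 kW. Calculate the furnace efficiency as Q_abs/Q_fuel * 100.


Furnace efficiency = Q_absorbed / Q_fuel * 100
= 31975 / 52607 * 100 = 60.78

60.78 %


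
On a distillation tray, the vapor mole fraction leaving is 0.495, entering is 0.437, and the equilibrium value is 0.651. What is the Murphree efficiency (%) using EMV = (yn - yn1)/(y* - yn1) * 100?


Murphree vapor efficiency: EMV = (y_n - y_(n-1)) / (y*_n - y_(n-1)) * 100
EMV = (0.495 - 0.437) / (0.651 - 0.437) * 100 = 0.058 / 0.214 * 100 = 27.10

27.10 %


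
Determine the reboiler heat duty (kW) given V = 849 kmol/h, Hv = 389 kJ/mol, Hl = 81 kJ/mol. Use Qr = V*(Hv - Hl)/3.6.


Qr = 849 * (389 - 81) / 3.6 = 849 * 308 / 3.6 = 72640

72640 kW


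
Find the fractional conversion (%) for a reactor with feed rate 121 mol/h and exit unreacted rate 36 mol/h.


X = (F_in - F_out) / F_in * 100
Moles reacted = 121 - 36 = 85
X = 85 / 121 * 100
= 0.7025 * 100
= 70.25 %

70.25 %


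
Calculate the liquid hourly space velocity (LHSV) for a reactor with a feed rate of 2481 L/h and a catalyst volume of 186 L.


LHSV = volumetric feed rate / catalyst volume
= 2481 L/h / 186 L
= 13.34 h^-1

13.34 h^-1


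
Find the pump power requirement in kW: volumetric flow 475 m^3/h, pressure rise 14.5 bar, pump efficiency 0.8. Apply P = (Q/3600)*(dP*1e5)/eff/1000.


Q = 475 / 3600 = 0.131944 m^3/s
P = 0.131944 * (14.5 * 1e5) / 0.8 / 1000 = 239.1

239.1 kW


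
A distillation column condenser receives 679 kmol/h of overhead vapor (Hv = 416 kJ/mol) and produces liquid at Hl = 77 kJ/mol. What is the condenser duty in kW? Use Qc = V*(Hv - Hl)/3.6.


Qc = 679 * (416 - 77) / 3.6 = 679 * 339 / 3.6 = 63940

63940 kW


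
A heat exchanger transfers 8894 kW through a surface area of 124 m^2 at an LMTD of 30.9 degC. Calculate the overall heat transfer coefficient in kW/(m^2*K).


From Q = U*A*LMTD, U = Q / (A * LMTD)
U = 8894 / (124 * 30.9) = 8894 / 3831.6 = 2.321

2.321 kW/(m^2*K)


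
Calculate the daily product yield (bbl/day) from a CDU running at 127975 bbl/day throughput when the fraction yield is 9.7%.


Crude throughput = 127975 bbl/day
Fraction yield = 9.7%
yield = throughput * fraction / 100
yield = 127975 * 9.7 / 100 = 12413.575

12413.575 bbl/day


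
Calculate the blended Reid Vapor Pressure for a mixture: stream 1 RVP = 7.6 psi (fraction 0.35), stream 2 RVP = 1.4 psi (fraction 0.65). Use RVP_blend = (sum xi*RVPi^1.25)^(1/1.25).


Chevron index: RVP_blend = (sum xi*RVPi^1.25)^(1/1.25)
RVP^1.25 terms: 0.35 * 7.6^1.25 + 0.65 * 1.4^1.25 = 5.40643
RVP_blend = 5.40643^(1/1.25) = 3.858

3.858 psi


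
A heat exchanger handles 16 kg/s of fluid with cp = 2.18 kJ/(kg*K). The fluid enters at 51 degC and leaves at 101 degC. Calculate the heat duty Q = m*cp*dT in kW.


Q = m_dot * cp * delta_T
delta_T = 101 - 51 = 50 K
Q = 16 * 2.18 * 50
= 34.88 * 50
= 1744 kW

1744 kW


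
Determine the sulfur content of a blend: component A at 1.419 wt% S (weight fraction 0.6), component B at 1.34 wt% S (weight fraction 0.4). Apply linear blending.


Linear sulfur blending: S_blend = x1*S1 + x2*S2
Contribution 1: 0.6 * 1.419 = 0.8514 wt%
Contribution 2: 0.4 * 1.34 = 0.536 wt%
S_blend = 0.8514 + 0.536 = 1.3874

1.3874 wt%


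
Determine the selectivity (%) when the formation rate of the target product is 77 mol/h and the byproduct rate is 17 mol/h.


Selectivity = desired / (desired + undesired) * 100
Total products = 77 + 17 = 94 mol/h
S = 77 / 94 * 100
= 0.8191 * 100
= 81.91 %

81.91 %


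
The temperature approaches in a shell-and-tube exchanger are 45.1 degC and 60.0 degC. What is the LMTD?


LMTD = (dT1 - dT2) / ln(dT1/dT2)
= (45.1 - 60.0) / ln(45.1 / 60.0) = -14.9 / -0.285462 = 52.20

52.20 degC


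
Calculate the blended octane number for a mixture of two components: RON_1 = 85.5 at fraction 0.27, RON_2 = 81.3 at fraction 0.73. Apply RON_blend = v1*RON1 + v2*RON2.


Linear blending: RON_blend = sum(vi * RONi)
Contribution 1: 0.27 * 85.5 = 23.085
Contribution 2: 0.73 * 81.3 = 59.349
RON_blend = 23.085 + 59.349 = 82.434

82.434


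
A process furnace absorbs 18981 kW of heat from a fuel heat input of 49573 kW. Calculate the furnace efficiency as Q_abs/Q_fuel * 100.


Furnace efficiency = Q_absorbed / Q_fuel * 100
= 18981 / 49573 * 100 = 38.29

38.29 %


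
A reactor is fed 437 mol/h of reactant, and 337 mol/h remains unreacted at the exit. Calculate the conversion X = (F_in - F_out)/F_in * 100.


X = (F_in - F_out) / F_in * 100
Moles reacted = 437 - 337 = 100
X = 100 / 437 * 100
= 0.2288 * 100
= 22.88 %

22.88 %


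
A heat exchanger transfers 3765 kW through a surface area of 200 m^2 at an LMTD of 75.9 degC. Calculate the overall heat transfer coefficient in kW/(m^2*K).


From Q = U*A*LMTD, U = Q / (A * LMTD)
U = 3765 / (200 * 75.9) = 3765 / 15180 = 0.2480

0.2480 kW/(m^2*K)


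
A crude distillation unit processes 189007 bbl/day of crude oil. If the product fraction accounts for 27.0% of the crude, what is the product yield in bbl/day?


Crude throughput = 189007 bbl/day
Fraction yield = 27.0%
yield = throughput * fraction / 100
yield = 189007 * 27.0 / 100 = 51031.89

51031.89 bbl/day


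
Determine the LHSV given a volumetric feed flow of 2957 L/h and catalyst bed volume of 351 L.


LHSV = volumetric feed rate / catalyst volume
= 2957 L/h / 351 L
= 8.425 h^-1

8.425 h^-1


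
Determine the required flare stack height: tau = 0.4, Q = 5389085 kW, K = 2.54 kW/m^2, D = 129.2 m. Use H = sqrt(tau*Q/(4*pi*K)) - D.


tau*Q/(4*pi*K) = 0.4 * 5389085 / (4 * pi * 2.54) = 67535.4
sqrt(67535.4) = 259.876
H = 259.876 - 129.2 = 130.7

130.7 m


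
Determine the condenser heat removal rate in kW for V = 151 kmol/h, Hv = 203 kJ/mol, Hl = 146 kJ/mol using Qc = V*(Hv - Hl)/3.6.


Qc = 151 * (203 - 146) / 3.6 = 151 * 57 / 3.6 = 2391

2391 kW


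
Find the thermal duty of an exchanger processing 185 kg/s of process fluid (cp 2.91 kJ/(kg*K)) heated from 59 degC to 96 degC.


Q = m_dot * cp * delta_T
delta_T = 96 - 59 = 37 K
Q = 185 * 2.91 * 37
= 538.35 * 37
= 19918.95 kW

19918.95 kW
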